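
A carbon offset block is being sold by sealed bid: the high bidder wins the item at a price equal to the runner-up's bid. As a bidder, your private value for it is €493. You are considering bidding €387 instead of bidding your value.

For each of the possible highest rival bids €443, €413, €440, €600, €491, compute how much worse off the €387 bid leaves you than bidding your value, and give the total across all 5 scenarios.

€185

The deviation costs you only when the competing bid falls strictly between €387 and €493; elsewhere both bids give the same outcome.
€443: truthful payoff €50, deviation payoff €0 → loss €50.
€413: truthful payoff €80, deviation payoff €0 → loss €80.
€440: truthful payoff €53, deviation payoff €0 → loss €53.
€600: outcomes coincide → loss €0.
€491: truthful payoff €2, deviation payoff €0 → loss €2.
Total loss = €50 + €80 + €53 + €2 = €185.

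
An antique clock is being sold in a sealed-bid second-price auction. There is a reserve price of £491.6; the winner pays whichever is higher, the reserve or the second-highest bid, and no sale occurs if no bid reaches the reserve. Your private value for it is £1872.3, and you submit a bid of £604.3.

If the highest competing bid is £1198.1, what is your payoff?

Your bid £604.3 is below the highest competing bid £1198.1, so you lose. Payoff £0.

£0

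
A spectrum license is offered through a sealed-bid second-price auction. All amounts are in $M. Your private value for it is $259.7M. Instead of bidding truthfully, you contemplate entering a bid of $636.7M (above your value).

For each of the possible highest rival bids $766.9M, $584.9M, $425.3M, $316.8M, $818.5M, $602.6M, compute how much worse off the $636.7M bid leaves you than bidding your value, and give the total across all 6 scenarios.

$890.8M

The deviation costs you only when the competing bid falls strictly between $259.7M and $636.7M; elsewhere both bids give the same outcome.
$766.9M: outcomes coincide → loss $0M.
$584.9M: truthful payoff $0M, deviation payoff −$325.2M → loss $325.2M.
$425.3M: truthful payoff $0M, deviation payoff −$165.6M → loss $165.6M.
$316.8M: truthful payoff $0M, deviation payoff −$57.1M → loss $57.1M.
$818.5M: outcomes coincide → loss $0M.
$602.6M: truthful payoff $0M, deviation payoff −$342.9M → loss $342.9M.
Total loss = $325.2M + $165.6M + $57.1M + $342.9M = $890.8M.
Because the price is fixed by the runner-up's bid, deviating from your value can only change a good outcome into a bad one — never the reverse.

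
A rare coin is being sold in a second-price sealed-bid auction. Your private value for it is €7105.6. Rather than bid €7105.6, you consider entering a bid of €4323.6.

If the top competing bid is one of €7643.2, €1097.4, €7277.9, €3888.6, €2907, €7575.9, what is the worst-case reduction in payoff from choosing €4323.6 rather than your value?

€7643.2: same outcome either way → loss €0.
€1097.4: same outcome either way → loss €0.
€7277.9: same outcome either way → loss €0.
€3888.6: same outcome either way → loss €0.
€2907: same outcome either way → loss €0.
€7575.9: same outcome either way → loss €0.
Maximum loss: €0.

€0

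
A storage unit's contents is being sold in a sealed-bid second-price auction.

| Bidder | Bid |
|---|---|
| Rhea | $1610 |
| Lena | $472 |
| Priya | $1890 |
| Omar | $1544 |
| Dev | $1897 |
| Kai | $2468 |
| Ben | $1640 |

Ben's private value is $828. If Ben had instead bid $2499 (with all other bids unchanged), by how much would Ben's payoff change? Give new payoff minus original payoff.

The highest bid among the other bidders is $2468; Ben's bid doesn't change that.
Original bid $1640: Ben is not highest (top rival bid is $2468); payoff $0.
Alternative bid $2499: Ben is highest, pays the top rival bid $2468; payoff $828 − $2468 = −$1640.
Change in payoff = −$1640 − ($0) = −$1640.

−$1640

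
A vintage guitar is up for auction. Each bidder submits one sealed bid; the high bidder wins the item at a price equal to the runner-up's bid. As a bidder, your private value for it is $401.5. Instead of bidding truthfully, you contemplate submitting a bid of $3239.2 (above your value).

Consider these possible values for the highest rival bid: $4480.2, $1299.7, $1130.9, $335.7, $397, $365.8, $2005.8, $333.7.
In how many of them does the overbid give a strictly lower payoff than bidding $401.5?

The deviation hurts exactly when the highest competing bid lies strictly between $401.5 and $3239.2 — overbidding then wins at a price above your value.
$4480.2: above both → same outcome either way.
$1299.7: inside the interval → strictly worse (loss $898.2).
$1130.9: inside the interval → strictly worse (loss $729.4).
$335.7: below both → same outcome either way.
$397: below both → same outcome either way.
$365.8: below both → same outcome either way.
$2005.8: inside the interval → strictly worse (loss $1604.3).
$333.7: below both → same outcome either way.
Count: 3.

3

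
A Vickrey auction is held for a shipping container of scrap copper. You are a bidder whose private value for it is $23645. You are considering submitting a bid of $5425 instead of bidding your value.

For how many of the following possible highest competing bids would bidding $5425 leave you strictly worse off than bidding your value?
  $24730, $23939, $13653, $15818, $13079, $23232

The deviation hurts exactly when the highest competing bid lies strictly between $5425 and $23645 — underbidding then forfeits a profitable win.
$24730: above both → same outcome either way.
$23939: above both → same outcome either way.
$13653: inside the interval → strictly worse (loss $9992).
$15818: inside the interval → strictly worse (loss $7827).
$13079: inside the interval → strictly worse (loss $10566).
$23232: inside the interval → strictly worse (loss $413).
Count: 4.

4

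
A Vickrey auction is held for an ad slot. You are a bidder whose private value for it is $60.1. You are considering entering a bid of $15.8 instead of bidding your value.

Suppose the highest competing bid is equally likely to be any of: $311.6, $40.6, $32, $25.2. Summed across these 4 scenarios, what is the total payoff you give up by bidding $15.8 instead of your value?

$82.5

The deviation costs you only when the competing bid falls strictly between $15.8 and $60.1; elsewhere both bids give the same outcome.
$311.6: outcomes coincide → loss $0.
$40.6: truthful payoff $19.5, deviation payoff $0 → loss $19.5.
$32: truthful payoff $28.1, deviation payoff $0 → loss $28.1.
$25.2: truthful payoff $34.9, deviation payoff $0 → loss $34.9.
Total loss = $19.5 + $28.1 + $34.9 = $82.5.
Truthful bidding weakly dominates here: raising your bid can only win items priced above your value, and lowering it can only forfeit items priced below.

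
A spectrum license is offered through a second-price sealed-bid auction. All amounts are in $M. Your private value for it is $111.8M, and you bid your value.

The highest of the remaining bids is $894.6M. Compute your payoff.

Your bid $111.8M is below the highest competing bid $894.6M, so you lose.
A losing bidder pays nothing and receives nothing: payoff = $0M.

$0M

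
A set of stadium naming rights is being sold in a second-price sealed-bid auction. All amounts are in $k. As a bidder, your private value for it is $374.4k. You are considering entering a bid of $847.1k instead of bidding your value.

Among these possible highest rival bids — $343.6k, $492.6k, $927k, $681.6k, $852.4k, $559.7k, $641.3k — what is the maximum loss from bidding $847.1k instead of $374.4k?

$307.2k

$343.6k: same outcome either way → loss $0k.
$492.6k: truthful gives $0k, deviation gives −$118.2k → loss $118.2k.
$927k: same outcome either way → loss $0k.
$681.6k: truthful gives $0k, deviation gives −$307.2k → loss $307.2k.
$852.4k: same outcome either way → loss $0k.
$559.7k: truthful gives $0k, deviation gives −$185.3k → loss $185.3k.
$641.3k: truthful gives $0k, deviation gives −$266.9k → loss $266.9k.
Maximum loss: $307.2k.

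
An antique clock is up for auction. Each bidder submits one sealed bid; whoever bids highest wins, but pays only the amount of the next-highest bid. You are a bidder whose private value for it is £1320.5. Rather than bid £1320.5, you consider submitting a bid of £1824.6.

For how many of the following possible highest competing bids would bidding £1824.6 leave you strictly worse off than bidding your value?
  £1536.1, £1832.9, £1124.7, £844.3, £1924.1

The deviation hurts exactly when the highest competing bid lies strictly between £1320.5 and £1824.6 — overbidding then wins at a price above your value.
£1536.1: inside the interval → strictly worse (loss £215.6).
£1832.9: above both → same outcome either way.
£1124.7: below both → same outcome either way.
£844.3: below both → same outcome either way.
£1924.1: above both → same outcome either way.
Count: 1.

1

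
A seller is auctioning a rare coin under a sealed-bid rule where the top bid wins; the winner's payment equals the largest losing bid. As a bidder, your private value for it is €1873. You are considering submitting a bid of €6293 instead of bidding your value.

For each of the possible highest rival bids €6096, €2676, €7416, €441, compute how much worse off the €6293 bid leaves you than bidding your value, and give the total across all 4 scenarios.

€5026

The deviation costs you only when the competing bid falls strictly between €1873 and €6293; elsewhere both bids give the same outcome.
€6096: truthful payoff €0, deviation payoff −€4223 → loss €4223.
€2676: truthful payoff €0, deviation payoff −€803 → loss €803.
€7416: outcomes coincide → loss €0.
€441: outcomes coincide → loss €0.
Total loss = €4223 + €803 = €5026.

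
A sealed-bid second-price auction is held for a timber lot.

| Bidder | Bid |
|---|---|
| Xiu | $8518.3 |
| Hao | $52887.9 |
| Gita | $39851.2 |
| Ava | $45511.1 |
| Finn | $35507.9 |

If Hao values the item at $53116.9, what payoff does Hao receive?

Highest bid: Hao at $52887.9, so Hao wins.
Second-highest bid: Ava at $45511.1 — that is the price the winner pays.
Hao's payoff = value − price = $53116.9 − $45511.1 = $7605.8.

$7605.8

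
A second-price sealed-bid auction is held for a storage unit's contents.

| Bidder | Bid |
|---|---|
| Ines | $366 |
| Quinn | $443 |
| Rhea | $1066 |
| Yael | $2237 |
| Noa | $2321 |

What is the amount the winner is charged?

$2237

Highest bid: Noa at $2321, so Noa wins.
Second-highest bid: Yael at $2237 — that is the price the winner pays.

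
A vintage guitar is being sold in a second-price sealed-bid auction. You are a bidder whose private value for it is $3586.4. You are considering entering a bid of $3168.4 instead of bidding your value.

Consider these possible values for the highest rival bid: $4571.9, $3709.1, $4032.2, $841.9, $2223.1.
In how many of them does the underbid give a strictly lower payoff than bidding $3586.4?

0

The deviation hurts exactly when the highest competing bid lies strictly between $3168.4 and $3586.4 — underbidding then forfeits a profitable win.
$4571.9: above both → same outcome either way.
$3709.1: above both → same outcome either way.
$4032.2: above both → same outcome either way.
$841.9: below both → same outcome either way.
$2223.1: below both → same outcome either way.
Count: 0.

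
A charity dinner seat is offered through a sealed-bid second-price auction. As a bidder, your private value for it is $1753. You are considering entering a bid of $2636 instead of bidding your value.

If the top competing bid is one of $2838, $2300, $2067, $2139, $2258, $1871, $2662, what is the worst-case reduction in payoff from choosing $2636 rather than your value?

$2838: same outcome either way → loss $0.
$2300: truthful gives $0, deviation gives −$547 → loss $547.
$2067: truthful gives $0, deviation gives −$314 → loss $314.
$2139: truthful gives $0, deviation gives −$386 → loss $386.
$2258: truthful gives $0, deviation gives −$505 → loss $505.
$1871: truthful gives $0, deviation gives −$118 → loss $118.
$2662: same outcome either way → loss $0.
Maximum loss: $547.

$547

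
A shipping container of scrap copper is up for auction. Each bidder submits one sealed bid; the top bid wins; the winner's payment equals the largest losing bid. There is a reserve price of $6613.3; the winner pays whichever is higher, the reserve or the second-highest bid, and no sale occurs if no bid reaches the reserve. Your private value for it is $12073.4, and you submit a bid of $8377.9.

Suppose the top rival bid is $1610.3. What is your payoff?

$5460.1

Your bid $8377.9 is the highest and exceeds the reserve.
Price = max(second-highest bid, reserve) = max($1610.3, $6613.3) = $6613.3.
Payoff = $12073.4 − $6613.3 = $5460.1.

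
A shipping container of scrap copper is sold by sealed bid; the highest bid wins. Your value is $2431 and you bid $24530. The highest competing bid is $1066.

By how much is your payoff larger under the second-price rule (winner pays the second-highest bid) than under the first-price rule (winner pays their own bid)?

$23464

You have the highest bid, so you win under either rule.
Second-price: pay $1066 → payoff $1365.
First-price: pay your own bid $24530 → payoff −$22099.
Difference = $1365 − (−$22099) = $23464.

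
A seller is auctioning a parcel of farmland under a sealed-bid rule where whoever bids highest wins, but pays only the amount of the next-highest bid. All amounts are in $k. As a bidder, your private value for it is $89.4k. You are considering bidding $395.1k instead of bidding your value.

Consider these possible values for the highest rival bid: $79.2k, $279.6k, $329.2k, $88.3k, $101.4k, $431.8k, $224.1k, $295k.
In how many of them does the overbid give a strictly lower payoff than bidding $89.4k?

The deviation hurts exactly when the highest competing bid lies strictly between $89.4k and $395.1k — overbidding then wins at a price above your value.
$79.2k: below both → same outcome either way.
$279.6k: inside the interval → strictly worse (loss $190.2k).
$329.2k: inside the interval → strictly worse (loss $239.8k).
$88.3k: below both → same outcome either way.
$101.4k: inside the interval → strictly worse (loss $12k).
$431.8k: above both → same outcome either way.
$224.1k: inside the interval → strictly worse (loss $134.7k).
$295k: inside the interval → strictly worse (loss $205.6k).
Count: 5.

5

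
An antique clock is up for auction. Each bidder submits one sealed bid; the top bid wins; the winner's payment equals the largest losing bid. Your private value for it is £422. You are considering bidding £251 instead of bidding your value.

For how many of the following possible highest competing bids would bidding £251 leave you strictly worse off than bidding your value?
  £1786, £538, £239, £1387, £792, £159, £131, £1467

The deviation hurts exactly when the highest competing bid lies strictly between £251 and £422 — underbidding then forfeits a profitable win.
£1786: above both → same outcome either way.
£538: above both → same outcome either way.
£239: below both → same outcome either way.
£1387: above both → same outcome either way.
£792: above both → same outcome either way.
£159: below both → same outcome either way.
£131: below both → same outcome either way.
£1467: above both → same outcome either way.
Count: 0.

0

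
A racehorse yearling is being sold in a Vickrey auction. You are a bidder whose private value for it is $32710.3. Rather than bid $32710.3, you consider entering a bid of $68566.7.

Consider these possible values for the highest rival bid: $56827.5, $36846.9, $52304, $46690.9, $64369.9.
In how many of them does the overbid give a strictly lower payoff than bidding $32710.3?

5

The deviation hurts exactly when the highest competing bid lies strictly between $32710.3 and $68566.7 — overbidding then wins at a price above your value.
$56827.5: inside the interval → strictly worse (loss $24117.2).
$36846.9: inside the interval → strictly worse (loss $4136.6).
$52304: inside the interval → strictly worse (loss $19593.7).
$46690.9: inside the interval → strictly worse (loss $13980.6).
$64369.9: inside the interval → strictly worse (loss $31659.6).
Count: 5.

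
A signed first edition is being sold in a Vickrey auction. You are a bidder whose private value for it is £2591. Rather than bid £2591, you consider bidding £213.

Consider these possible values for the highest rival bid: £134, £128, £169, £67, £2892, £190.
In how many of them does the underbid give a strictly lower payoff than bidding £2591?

The deviation hurts exactly when the highest competing bid lies strictly between £213 and £2591 — underbidding then forfeits a profitable win.
£134: below both → same outcome either way.
£128: below both → same outcome either way.
£169: below both → same outcome either way.
£67: below both → same outcome either way.
£2892: above both → same outcome either way.
£190: below both → same outcome either way.
Count: 0.

0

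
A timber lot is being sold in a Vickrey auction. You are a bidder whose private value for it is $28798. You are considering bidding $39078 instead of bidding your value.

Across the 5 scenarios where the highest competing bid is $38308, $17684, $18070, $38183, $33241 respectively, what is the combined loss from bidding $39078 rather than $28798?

The deviation costs you only when the competing bid falls strictly between $28798 and $39078; elsewhere both bids give the same outcome.
$38308: truthful payoff $0, deviation payoff −$9510 → loss $9510.
$17684: outcomes coincide → loss $0.
$18070: outcomes coincide → loss $0.
$38183: truthful payoff $0, deviation payoff −$9385 → loss $9385.
$33241: truthful payoff $0, deviation payoff −$4443 → loss $4443.
Total loss = $9510 + $9385 + $4443 = $23338.

$23338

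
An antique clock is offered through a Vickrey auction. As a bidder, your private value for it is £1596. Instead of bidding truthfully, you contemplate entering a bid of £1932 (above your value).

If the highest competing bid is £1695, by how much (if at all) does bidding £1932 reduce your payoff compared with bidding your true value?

£99

Bidding your value £1596: you lose (since £1596 < £1695). Payoff £0.
Bidding £1932: you win and pay £1695. Payoff £1596 − £1695 = −£99.
The competing bid £1695 lies between your value and your inflated bid, so overbidding wins an item priced above your value.
Loss from deviating = £0 − (−£99) = £99.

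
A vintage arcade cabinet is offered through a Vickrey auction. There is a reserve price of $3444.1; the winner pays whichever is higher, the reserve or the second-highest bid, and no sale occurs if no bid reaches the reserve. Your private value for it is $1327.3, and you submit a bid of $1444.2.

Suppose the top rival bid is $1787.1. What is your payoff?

$0

Your bid $1444.2 is below the highest competing bid $1787.1, so you lose. Payoff $0.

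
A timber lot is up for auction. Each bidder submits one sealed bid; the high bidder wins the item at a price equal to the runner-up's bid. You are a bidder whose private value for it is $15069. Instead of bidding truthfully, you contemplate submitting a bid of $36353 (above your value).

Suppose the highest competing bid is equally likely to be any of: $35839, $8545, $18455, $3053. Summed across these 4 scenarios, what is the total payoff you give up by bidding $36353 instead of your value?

$24156

The deviation costs you only when the competing bid falls strictly between $15069 and $36353; elsewhere both bids give the same outcome.
$35839: truthful payoff $0, deviation payoff −$20770 → loss $20770.
$8545: outcomes coincide → loss $0.
$18455: truthful payoff $0, deviation payoff −$3386 → loss $3386.
$3053: outcomes coincide → loss $0.
Total loss = $20770 + $3386 = $24156.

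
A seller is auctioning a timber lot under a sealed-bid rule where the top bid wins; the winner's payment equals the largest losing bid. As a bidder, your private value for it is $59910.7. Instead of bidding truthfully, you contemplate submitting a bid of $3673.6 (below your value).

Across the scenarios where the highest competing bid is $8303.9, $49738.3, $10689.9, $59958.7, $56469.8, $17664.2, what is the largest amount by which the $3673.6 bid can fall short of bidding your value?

$51606.8

$8303.9: truthful gives $51606.8, deviation gives $0 → loss $51606.8.
$49738.3: truthful gives $10172.4, deviation gives $0 → loss $10172.4.
$10689.9: truthful gives $49220.8, deviation gives $0 → loss $49220.8.
$59958.7: same outcome either way → loss $0.
$56469.8: truthful gives $3440.9, deviation gives $0 → loss $3440.9.
$17664.2: truthful gives $42246.5, deviation gives $0 → loss $42246.5.
Maximum loss: $51606.8.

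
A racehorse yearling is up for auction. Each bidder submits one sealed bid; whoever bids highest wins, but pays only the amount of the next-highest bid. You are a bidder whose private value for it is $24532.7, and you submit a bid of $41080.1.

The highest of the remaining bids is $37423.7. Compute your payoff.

Your bid $41080.1 exceeds the highest competing bid $37423.7, so you win.
In a second-price auction the winner pays the second-highest bid, $37423.7.
Payoff = value − price = $24532.7 − $37423.7 = −$12891.

−$12891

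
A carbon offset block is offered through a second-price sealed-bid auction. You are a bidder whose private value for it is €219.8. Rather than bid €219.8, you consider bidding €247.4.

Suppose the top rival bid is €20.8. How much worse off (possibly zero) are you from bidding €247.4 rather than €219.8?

€0

Bidding your value €219.8: you win (since €219.8 > €20.8) and pay €20.8. Payoff €199.
Bidding €247.4: you win and pay €20.8. Payoff €219.8 − €20.8 = €199.
Difference = €199 − €199 = €0; both bids lead to the same outcome because the competing bid is below both your value and your alternative bid.
Truthful bidding weakly dominates here: raising your bid can only win items priced above your value, and lowering it can only forfeit items priced below.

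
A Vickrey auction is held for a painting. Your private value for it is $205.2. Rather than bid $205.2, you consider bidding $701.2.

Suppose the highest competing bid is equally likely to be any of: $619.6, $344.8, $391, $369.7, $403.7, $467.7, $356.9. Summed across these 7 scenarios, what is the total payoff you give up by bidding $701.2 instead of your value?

$1517

The deviation costs you only when the competing bid falls strictly between $205.2 and $701.2; elsewhere both bids give the same outcome.
$619.6: truthful payoff $0, deviation payoff −$414.4 → loss $414.4.
$344.8: truthful payoff $0, deviation payoff −$139.6 → loss $139.6.
$391: truthful payoff $0, deviation payoff −$185.8 → loss $185.8.
$369.7: truthful payoff $0, deviation payoff −$164.5 → loss $164.5.
$403.7: truthful payoff $0, deviation payoff −$198.5 → loss $198.5.
$467.7: truthful payoff $0, deviation payoff −$262.5 → loss $262.5.
$356.9: truthful payoff $0, deviation payoff −$151.7 → loss $151.7.
Total loss = $414.4 + $139.6 + $185.8 + $164.5 + $198.5 + $262.5 + $151.7 = $1517.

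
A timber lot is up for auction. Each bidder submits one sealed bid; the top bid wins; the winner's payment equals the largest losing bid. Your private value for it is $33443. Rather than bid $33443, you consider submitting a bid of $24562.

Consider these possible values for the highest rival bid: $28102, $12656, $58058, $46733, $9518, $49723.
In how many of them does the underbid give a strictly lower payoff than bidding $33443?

1

The deviation hurts exactly when the highest competing bid lies strictly between $24562 and $33443 — underbidding then forfeits a profitable win.
$28102: inside the interval → strictly worse (loss $5341).
$12656: below both → same outcome either way.
$58058: above both → same outcome either way.
$46733: above both → same outcome either way.
$9518: below both → same outcome either way.
$49723: above both → same outcome either way.
Count: 1.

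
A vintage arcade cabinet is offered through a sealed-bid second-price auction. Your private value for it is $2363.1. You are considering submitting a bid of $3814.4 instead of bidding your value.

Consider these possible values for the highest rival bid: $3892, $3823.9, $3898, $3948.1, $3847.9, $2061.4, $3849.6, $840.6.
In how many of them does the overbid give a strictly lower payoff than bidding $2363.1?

The deviation hurts exactly when the highest competing bid lies strictly between $2363.1 and $3814.4 — overbidding then wins at a price above your value.
$3892: above both → same outcome either way.
$3823.9: above both → same outcome either way.
$3898: above both → same outcome either way.
$3948.1: above both → same outcome either way.
$3847.9: above both → same outcome either way.
$2061.4: below both → same outcome either way.
$3849.6: above both → same outcome either way.
$840.6: below both → same outcome either way.
Count: 0.

0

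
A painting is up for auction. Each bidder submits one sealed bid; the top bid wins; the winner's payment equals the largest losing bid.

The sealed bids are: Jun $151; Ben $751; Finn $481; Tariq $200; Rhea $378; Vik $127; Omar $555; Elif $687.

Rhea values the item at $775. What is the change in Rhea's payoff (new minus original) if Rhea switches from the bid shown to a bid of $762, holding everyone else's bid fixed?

$24

The highest bid among the other bidders is $751; Rhea's bid doesn't change that.
Original bid $378: Rhea is not highest (top rival bid is $751); payoff $0.
Alternative bid $762: Rhea is highest, pays the top rival bid $751; payoff $775 − $751 = $24.
Change in payoff = $24 − ($0) = $24.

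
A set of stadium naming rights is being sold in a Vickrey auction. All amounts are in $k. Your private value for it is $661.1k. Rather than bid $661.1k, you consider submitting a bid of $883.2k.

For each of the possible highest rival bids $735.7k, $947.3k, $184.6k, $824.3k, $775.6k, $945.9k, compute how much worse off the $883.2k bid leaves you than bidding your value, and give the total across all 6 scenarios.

The deviation costs you only when the competing bid falls strictly between $661.1k and $883.2k; elsewhere both bids give the same outcome.
$735.7k: truthful payoff $0k, deviation payoff −$74.6k → loss $74.6k.
$947.3k: outcomes coincide → loss $0k.
$184.6k: outcomes coincide → loss $0k.
$824.3k: truthful payoff $0k, deviation payoff −$163.2k → loss $163.2k.
$775.6k: truthful payoff $0k, deviation payoff −$114.5k → loss $114.5k.
$945.9k: outcomes coincide → loss $0k.
Total loss = $74.6k + $163.2k + $114.5k = $352.3k.
Truthful bidding weakly dominates here: raising your bid can only win items priced above your value, and lowering it can only forfeit items priced below.

$352.3k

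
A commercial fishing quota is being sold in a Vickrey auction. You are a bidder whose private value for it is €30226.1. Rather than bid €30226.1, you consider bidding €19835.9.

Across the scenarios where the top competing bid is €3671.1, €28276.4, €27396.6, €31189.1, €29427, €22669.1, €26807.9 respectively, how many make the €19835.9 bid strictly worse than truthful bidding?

5

The deviation hurts exactly when the highest competing bid lies strictly between €19835.9 and €30226.1 — underbidding then forfeits a profitable win.
€3671.1: below both → same outcome either way.
€28276.4: inside the interval → strictly worse (loss €1949.7).
€27396.6: inside the interval → strictly worse (loss €2829.5).
€31189.1: above both → same outcome either way.
€29427: inside the interval → strictly worse (loss €799.1).
€22669.1: inside the interval → strictly worse (loss €7557).
€26807.9: inside the interval → strictly worse (loss €3418.2).
Count: 5.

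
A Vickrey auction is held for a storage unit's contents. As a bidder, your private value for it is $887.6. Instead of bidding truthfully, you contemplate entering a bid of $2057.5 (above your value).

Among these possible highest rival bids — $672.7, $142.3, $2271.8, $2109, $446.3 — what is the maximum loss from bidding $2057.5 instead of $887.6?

$672.7: same outcome either way → loss $0.
$142.3: same outcome either way → loss $0.
$2271.8: same outcome either way → loss $0.
$2109: same outcome either way → loss $0.
$446.3: same outcome either way → loss $0.
Maximum loss: $0.

$0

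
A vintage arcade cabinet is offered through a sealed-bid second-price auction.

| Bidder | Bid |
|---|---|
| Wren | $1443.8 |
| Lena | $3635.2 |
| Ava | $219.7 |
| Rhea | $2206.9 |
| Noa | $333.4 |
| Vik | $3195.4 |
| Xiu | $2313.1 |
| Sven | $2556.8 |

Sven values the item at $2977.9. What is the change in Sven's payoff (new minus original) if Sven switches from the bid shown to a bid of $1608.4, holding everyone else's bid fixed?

$0

The highest bid among the other bidders is $3635.2; Sven's bid doesn't change that.
Original bid $2556.8: Sven is not highest (top rival bid is $3635.2); payoff $0.
Alternative bid $1608.4: Sven is not highest (top rival bid is $3635.2); payoff $0.
Change in payoff = $0 − ($0) = $0.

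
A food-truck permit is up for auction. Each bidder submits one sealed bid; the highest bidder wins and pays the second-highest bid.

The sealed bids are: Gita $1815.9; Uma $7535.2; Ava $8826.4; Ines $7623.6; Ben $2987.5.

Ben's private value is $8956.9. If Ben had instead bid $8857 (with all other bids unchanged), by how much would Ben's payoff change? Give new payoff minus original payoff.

The highest bid among the other bidders is $8826.4; Ben's bid doesn't change that.
Original bid $2987.5: Ben is not highest (top rival bid is $8826.4); payoff $0.
Alternative bid $8857: Ben is highest, pays the top rival bid $8826.4; payoff $8956.9 − $8826.4 = $130.5.
Change in payoff = $130.5 − ($0) = $130.5.

$130.5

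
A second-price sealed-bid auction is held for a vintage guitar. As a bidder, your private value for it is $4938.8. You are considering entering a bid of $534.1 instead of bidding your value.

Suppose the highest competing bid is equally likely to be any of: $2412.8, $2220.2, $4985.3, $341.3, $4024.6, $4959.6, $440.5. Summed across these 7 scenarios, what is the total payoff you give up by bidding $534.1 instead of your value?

The deviation costs you only when the competing bid falls strictly between $534.1 and $4938.8; elsewhere both bids give the same outcome.
$2412.8: truthful payoff $2526, deviation payoff $0 → loss $2526.
$2220.2: truthful payoff $2718.6, deviation payoff $0 → loss $2718.6.
$4985.3: outcomes coincide → loss $0.
$341.3: outcomes coincide → loss $0.
$4024.6: truthful payoff $914.2, deviation payoff $0 → loss $914.2.
$4959.6: outcomes coincide → loss $0.
$440.5: outcomes coincide → loss $0.
Total loss = $2526 + $2718.6 + $914.2 = $6158.8.

$6158.8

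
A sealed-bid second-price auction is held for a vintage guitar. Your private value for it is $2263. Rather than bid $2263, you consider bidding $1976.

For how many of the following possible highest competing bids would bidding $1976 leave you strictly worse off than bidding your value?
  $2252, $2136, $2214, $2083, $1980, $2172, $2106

The deviation hurts exactly when the highest competing bid lies strictly between $1976 and $2263 — underbidding then forfeits a profitable win.
$2252: inside the interval → strictly worse (loss $11).
$2136: inside the interval → strictly worse (loss $127).
$2214: inside the interval → strictly worse (loss $49).
$2083: inside the interval → strictly worse (loss $180).
$1980: inside the interval → strictly worse (loss $283).
$2172: inside the interval → strictly worse (loss $91).
$2106: inside the interval → strictly worse (loss $157).
Count: 7.

7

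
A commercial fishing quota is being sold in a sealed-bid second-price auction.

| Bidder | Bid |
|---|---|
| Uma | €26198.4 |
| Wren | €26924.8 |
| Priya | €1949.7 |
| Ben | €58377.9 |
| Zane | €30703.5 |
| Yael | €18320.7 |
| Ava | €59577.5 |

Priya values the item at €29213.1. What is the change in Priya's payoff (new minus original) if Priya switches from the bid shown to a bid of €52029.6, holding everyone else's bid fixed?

The highest bid among the other bidders is €59577.5; Priya's bid doesn't change that.
Original bid €1949.7: Priya is not highest (top rival bid is €59577.5); payoff €0.
Alternative bid €52029.6: Priya is not highest (top rival bid is €59577.5); payoff €0.
Change in payoff = €0 − (€0) = €0.

€0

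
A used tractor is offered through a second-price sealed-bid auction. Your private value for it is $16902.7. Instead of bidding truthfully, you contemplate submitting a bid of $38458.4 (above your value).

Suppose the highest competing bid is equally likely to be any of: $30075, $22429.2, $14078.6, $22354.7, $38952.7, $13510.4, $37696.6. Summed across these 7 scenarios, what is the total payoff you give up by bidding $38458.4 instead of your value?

$44944.7

The deviation costs you only when the competing bid falls strictly between $16902.7 and $38458.4; elsewhere both bids give the same outcome.
$30075: truthful payoff $0, deviation payoff −$13172.3 → loss $13172.3.
$22429.2: truthful payoff $0, deviation payoff −$5526.5 → loss $5526.5.
$14078.6: outcomes coincide → loss $0.
$22354.7: truthful payoff $0, deviation payoff −$5452 → loss $5452.
$38952.7: outcomes coincide → loss $0.
$13510.4: outcomes coincide → loss $0.
$37696.6: truthful payoff $0, deviation payoff −$20793.9 → loss $20793.9.
Total loss = $13172.3 + $5526.5 + $5452 + $20793.9 = $44944.7.
In a second-price auction your bid sets only whether you win, not what you pay, so bidding your true value is weakly dominant.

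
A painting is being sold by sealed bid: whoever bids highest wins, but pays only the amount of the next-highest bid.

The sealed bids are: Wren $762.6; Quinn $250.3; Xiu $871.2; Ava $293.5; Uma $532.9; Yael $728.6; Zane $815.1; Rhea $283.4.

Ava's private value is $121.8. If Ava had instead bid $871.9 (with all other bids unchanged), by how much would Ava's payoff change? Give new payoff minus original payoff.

The highest bid among the other bidders is $871.2; Ava's bid doesn't change that.
Original bid $293.5: Ava is not highest (top rival bid is $871.2); payoff $0.
Alternative bid $871.9: Ava is highest, pays the top rival bid $871.2; payoff $121.8 − $871.2 = −$749.4.
Change in payoff = −$749.4 − ($0) = −$749.4.

−$749.4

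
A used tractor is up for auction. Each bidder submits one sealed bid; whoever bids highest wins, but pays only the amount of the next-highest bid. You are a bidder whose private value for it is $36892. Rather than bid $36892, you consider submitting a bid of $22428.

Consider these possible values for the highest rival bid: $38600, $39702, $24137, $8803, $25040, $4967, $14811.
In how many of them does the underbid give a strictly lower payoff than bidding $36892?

2

The deviation hurts exactly when the highest competing bid lies strictly between $22428 and $36892 — underbidding then forfeits a profitable win.
$38600: above both → same outcome either way.
$39702: above both → same outcome either way.
$24137: inside the interval → strictly worse (loss $12755).
$8803: below both → same outcome either way.
$25040: inside the interval → strictly worse (loss $11852).
$4967: below both → same outcome either way.
$14811: below both → same outcome either way.
Count: 2.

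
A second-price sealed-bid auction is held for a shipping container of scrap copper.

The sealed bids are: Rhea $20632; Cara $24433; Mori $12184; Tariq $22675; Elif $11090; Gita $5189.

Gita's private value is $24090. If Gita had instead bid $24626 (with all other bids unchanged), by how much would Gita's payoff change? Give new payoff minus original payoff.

−$343

The highest bid among the other bidders is $24433; Gita's bid doesn't change that.
Original bid $5189: Gita is not highest (top rival bid is $24433); payoff $0.
Alternative bid $24626: Gita is highest, pays the top rival bid $24433; payoff $24090 − $24433 = −$343.
Change in payoff = −$343 − ($0) = −$343.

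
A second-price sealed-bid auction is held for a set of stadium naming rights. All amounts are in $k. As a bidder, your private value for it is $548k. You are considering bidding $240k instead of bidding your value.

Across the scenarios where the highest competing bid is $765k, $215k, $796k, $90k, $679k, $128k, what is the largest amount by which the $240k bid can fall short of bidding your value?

$765k: same outcome either way → loss $0k.
$215k: same outcome either way → loss $0k.
$796k: same outcome either way → loss $0k.
$90k: same outcome either way → loss $0k.
$679k: same outcome either way → loss $0k.
$128k: same outcome either way → loss $0k.
Maximum loss: $0k.

$0k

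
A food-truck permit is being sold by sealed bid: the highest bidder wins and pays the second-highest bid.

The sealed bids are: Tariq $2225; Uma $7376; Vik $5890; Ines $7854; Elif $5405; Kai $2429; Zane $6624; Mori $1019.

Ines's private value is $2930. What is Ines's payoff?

Highest bid: Ines at $7854, so Ines wins.
Second-highest bid: Uma at $7376 — that is the price the winner pays.
Ines's payoff = value − price = $2930 − $7376 = −$4446.

−$4446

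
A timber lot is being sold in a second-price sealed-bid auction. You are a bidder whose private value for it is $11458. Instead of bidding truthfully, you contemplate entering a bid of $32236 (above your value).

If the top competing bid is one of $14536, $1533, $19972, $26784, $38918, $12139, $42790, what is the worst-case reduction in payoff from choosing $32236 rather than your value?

$15326

$14536: truthful gives $0, deviation gives −$3078 → loss $3078.
$1533: same outcome either way → loss $0.
$19972: truthful gives $0, deviation gives −$8514 → loss $8514.
$26784: truthful gives $0, deviation gives −$15326 → loss $15326.
$38918: same outcome either way → loss $0.
$12139: truthful gives $0, deviation gives −$681 → loss $681.
$42790: same outcome either way → loss $0.
Maximum loss: $15326.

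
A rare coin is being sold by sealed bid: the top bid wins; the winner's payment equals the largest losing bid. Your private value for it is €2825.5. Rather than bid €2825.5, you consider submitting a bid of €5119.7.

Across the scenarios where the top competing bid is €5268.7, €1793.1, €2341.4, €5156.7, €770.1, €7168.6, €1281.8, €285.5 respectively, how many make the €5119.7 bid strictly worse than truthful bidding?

0

The deviation hurts exactly when the highest competing bid lies strictly between €2825.5 and €5119.7 — overbidding then wins at a price above your value.
€5268.7: above both → same outcome either way.
€1793.1: below both → same outcome either way.
€2341.4: below both → same outcome either way.
€5156.7: above both → same outcome either way.
€770.1: below both → same outcome either way.
€7168.6: above both → same outcome either way.
€1281.8: below both → same outcome either way.
€285.5: below both → same outcome either way.
Count: 0.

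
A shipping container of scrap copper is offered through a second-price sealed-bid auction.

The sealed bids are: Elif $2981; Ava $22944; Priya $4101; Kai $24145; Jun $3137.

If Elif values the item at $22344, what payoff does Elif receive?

$0

Highest bid: Kai at $24145, so Kai wins.
Second-highest bid: Ava at $22944 — that is the price the winner pays.
Elif did not win, so Elif pays nothing and receives nothing: payoff $0.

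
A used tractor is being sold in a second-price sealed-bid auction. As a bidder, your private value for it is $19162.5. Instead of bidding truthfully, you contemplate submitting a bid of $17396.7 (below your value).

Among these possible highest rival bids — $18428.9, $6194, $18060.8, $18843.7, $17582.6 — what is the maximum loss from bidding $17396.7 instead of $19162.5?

$1579.9

$18428.9: truthful gives $733.6, deviation gives $0 → loss $733.6.
$6194: same outcome either way → loss $0.
$18060.8: truthful gives $1101.7, deviation gives $0 → loss $1101.7.
$18843.7: truthful gives $318.8, deviation gives $0 → loss $318.8.
$17582.6: truthful gives $1579.9, deviation gives $0 → loss $1579.9.
Maximum loss: $1579.9.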